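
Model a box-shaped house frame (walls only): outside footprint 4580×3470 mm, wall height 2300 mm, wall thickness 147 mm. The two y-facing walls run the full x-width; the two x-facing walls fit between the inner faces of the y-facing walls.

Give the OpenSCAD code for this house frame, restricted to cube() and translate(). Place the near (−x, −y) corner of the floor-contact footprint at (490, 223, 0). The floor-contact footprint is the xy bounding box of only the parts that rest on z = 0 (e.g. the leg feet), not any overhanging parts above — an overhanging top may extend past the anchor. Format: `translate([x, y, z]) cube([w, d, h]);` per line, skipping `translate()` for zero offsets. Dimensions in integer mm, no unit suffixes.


translate([490, 223, 0]) cube([4580, 147, 2300]);
translate([490, 3546, 0]) cube([4580, 147, 2300]);
translate([490, 370, 0]) cube([147, 3176, 2300]);
translate([4923, 370, 0]) cube([147, 3176, 2300]);


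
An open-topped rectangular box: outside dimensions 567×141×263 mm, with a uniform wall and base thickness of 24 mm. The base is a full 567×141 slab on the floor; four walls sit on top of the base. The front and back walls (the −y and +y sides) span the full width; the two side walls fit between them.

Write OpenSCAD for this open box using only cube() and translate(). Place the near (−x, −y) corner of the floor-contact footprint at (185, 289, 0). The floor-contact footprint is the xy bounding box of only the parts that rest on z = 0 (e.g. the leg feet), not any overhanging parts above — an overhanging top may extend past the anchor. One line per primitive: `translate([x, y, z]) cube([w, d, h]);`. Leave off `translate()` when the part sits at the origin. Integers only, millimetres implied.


translate([185, 289, 0]) cube([567, 141, 24]);
translate([185, 289, 24]) cube([567, 24, 239]);
translate([185, 406, 24]) cube([567, 24, 239]);
translate([185, 313, 24]) cube([24, 93, 239]);
translate([728, 313, 24]) cube([24, 93, 239]);


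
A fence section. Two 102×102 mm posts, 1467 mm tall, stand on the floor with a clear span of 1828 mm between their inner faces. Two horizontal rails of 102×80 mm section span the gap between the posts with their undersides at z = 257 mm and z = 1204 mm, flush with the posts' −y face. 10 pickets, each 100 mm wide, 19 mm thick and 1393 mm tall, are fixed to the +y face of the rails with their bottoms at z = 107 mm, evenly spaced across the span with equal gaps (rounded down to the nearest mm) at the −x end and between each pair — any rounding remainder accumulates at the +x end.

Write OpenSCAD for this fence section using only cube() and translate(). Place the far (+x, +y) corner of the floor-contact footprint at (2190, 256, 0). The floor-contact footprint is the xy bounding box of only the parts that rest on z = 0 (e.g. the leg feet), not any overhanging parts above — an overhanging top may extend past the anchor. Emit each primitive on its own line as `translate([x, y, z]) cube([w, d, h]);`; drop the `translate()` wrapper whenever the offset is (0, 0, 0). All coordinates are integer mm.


translate([158, 154, 0]) cube([102, 102, 1467]);
translate([2088, 154, 0]) cube([102, 102, 1467]);
translate([260, 154, 257]) cube([1828, 102, 80]);
translate([260, 154, 1204]) cube([1828, 102, 80]);
translate([335, 256, 107]) cube([100, 19, 1393]);
translate([510, 256, 107]) cube([100, 19, 1393]);
translate([685, 256, 107]) cube([100, 19, 1393]);
translate([860, 256, 107]) cube([100, 19, 1393]);
translate([1035, 256, 107]) cube([100, 19, 1393]);
translate([1210, 256, 107]) cube([100, 19, 1393]);
translate([1385, 256, 107]) cube([100, 19, 1393]);
translate([1560, 256, 107]) cube([100, 19, 1393]);
translate([1735, 256, 107]) cube([100, 19, 1393]);
translate([1910, 256, 107]) cube([100, 19, 1393]);


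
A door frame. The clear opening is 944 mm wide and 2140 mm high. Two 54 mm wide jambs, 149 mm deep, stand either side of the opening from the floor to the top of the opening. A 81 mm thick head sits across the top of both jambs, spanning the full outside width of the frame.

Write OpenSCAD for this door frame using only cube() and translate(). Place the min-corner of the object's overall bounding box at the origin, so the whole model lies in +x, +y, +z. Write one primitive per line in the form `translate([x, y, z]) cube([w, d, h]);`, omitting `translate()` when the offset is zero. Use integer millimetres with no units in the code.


cube([54, 149, 2140]);
translate([998, 0, 0]) cube([54, 149, 2140]);
translate([0, 0, 2140]) cube([1052, 149, 81]);


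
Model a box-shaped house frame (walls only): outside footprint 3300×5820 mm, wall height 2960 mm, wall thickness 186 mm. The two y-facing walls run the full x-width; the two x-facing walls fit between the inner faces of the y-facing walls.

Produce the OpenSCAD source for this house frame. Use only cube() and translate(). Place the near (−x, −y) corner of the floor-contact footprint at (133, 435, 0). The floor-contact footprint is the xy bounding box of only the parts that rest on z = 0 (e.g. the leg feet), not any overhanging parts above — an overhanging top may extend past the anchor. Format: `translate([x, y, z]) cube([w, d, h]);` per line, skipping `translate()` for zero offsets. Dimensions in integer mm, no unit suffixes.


translate([133, 435, 0]) cube([3300, 186, 2960]);
translate([133, 6069, 0]) cube([3300, 186, 2960]);
translate([133, 621, 0]) cube([186, 5448, 2960]);
translate([3247, 621, 0]) cube([186, 5448, 2960]);


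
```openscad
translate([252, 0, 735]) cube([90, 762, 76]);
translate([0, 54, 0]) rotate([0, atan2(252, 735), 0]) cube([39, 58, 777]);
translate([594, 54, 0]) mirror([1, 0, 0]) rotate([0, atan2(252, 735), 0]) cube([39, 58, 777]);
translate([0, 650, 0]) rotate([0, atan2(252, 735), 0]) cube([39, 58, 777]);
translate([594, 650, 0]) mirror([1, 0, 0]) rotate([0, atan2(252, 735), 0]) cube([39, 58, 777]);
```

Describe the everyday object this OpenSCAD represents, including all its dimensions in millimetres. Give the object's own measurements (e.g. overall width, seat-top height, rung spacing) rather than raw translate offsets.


A sawhorse. A 90×762×76 mm beam (x, y, z) sits on two A-frame leg pairs. Each pair is two raked legs of 39×58 mm section (58 mm along y) splaying symmetrically in x. Each leg rises 735 mm vertically over 252 mm of horizontal reach and is 777 mm long along its own axis. Every leg's outer bottom edge rests on the floor and its outer top edge meets a bottom edge of the beam — the left legs (tilting toward +x) meet the beam's −x bottom edge, the right legs (their mirror images, tilting toward −x) meet its +x bottom edge — so the leg tops tuck under the beam, the beam's underside is 735 mm above the floor, and the feet are 594 mm apart outside-to-outside with the beam centred between them. The two leg pairs are set in 54 mm from either end of the beam.


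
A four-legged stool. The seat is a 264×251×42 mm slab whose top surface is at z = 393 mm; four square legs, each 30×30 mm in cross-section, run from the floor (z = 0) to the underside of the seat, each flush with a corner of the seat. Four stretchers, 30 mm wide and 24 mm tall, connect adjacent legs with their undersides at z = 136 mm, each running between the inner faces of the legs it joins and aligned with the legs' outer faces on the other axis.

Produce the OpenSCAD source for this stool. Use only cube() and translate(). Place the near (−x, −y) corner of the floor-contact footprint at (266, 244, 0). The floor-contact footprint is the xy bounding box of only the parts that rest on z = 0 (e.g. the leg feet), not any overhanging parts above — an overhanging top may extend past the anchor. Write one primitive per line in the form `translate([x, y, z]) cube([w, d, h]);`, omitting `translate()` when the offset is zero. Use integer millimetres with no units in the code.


translate([266, 244, 351]) cube([264, 251, 42]);
translate([266, 244, 0]) cube([30, 30, 351]);
translate([500, 244, 0]) cube([30, 30, 351]);
translate([266, 465, 0]) cube([30, 30, 351]);
translate([500, 465, 0]) cube([30, 30, 351]);
translate([296, 244, 136]) cube([204, 30, 24]);
translate([296, 465, 136]) cube([204, 30, 24]);
translate([266, 274, 136]) cube([30, 191, 24]);
translate([500, 274, 136]) cube([30, 191, 24]);


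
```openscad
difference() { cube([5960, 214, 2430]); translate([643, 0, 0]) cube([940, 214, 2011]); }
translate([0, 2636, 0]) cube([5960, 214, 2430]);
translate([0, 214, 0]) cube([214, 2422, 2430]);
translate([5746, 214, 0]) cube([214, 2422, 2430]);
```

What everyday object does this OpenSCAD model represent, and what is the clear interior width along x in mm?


A single room. The interior width is 5532 mm.

Four walls enclosing a rectangle with a door in the front wall — a room. Outside width 5960 minus two 214 mm walls gives 5532 mm.


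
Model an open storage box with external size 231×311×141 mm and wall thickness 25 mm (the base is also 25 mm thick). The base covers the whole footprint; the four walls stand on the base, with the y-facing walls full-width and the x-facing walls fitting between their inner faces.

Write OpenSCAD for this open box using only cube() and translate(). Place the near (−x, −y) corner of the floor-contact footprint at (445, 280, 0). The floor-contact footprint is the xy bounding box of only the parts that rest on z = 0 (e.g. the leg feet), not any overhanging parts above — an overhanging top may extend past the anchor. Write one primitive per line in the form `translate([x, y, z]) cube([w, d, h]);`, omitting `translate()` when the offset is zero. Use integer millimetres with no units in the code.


translate([445, 280, 0]) cube([231, 311, 25]);
translate([445, 280, 25]) cube([231, 25, 116]);
translate([445, 566, 25]) cube([231, 25, 116]);
translate([445, 305, 25]) cube([25, 261, 116]);
translate([651, 305, 25]) cube([25, 261, 116]);


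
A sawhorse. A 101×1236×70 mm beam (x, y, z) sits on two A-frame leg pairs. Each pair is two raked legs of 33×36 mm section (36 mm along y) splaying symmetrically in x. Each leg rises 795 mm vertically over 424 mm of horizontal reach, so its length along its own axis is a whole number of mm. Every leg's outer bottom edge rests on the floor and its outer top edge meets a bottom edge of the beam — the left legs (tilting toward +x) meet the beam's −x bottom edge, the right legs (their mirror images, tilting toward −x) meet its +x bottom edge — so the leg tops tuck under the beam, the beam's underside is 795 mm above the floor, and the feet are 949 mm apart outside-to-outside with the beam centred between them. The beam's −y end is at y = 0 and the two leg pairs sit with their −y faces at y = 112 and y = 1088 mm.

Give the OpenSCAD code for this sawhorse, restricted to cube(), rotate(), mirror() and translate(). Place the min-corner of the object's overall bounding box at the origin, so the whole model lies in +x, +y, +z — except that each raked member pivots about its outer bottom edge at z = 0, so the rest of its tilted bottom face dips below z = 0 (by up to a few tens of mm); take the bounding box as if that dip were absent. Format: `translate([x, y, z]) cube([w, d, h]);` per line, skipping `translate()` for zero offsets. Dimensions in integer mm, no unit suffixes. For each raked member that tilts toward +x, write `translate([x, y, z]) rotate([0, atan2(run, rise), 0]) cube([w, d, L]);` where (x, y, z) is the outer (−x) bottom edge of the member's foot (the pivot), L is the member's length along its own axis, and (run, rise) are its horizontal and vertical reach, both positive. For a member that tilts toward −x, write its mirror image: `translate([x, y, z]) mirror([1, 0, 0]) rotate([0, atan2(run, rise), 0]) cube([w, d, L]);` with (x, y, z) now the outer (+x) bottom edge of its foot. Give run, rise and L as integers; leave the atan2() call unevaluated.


// leg length = √(424² + 795²) = 901
// right-leg outer foot x = 2·424 + 101 = 949
// beam min-corner = (424, 0, 795)
translate([424, 0, 795]) cube([101, 1236, 70]);
translate([0, 112, 0]) rotate([0, atan2(424, 795), 0]) cube([33, 36, 901]);
translate([949, 112, 0]) mirror([1, 0, 0]) rotate([0, atan2(424, 795), 0]) cube([33, 36, 901]);
translate([0, 1088, 0]) rotate([0, atan2(424, 795), 0]) cube([33, 36, 901]);
translate([949, 1088, 0]) mirror([1, 0, 0]) rotate([0, atan2(424, 795), 0]) cube([33, 36, 901]);


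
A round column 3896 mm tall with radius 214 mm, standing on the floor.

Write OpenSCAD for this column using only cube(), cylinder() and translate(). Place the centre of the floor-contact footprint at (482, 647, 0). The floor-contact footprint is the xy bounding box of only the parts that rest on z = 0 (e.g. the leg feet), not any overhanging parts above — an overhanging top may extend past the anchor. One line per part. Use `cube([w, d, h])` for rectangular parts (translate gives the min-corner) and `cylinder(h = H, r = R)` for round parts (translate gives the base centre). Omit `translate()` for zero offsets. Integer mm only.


translate([482, 647, 0]) cylinder(h = 3896, r = 214);


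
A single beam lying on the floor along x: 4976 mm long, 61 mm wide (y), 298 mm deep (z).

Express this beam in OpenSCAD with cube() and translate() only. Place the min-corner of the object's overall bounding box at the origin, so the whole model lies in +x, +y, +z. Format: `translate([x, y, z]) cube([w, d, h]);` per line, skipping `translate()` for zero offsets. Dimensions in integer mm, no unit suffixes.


cube([4976, 61, 298]);


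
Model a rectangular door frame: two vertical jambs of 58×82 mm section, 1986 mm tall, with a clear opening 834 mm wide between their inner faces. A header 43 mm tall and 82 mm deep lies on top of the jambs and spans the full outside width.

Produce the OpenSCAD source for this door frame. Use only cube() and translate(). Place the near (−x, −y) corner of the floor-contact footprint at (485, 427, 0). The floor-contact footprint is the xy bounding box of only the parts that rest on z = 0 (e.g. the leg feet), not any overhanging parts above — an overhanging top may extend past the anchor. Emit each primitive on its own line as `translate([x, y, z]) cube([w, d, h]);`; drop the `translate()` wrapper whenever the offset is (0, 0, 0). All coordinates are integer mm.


translate([485, 427, 0]) cube([58, 82, 1986]);
translate([1377, 427, 0]) cube([58, 82, 1986]);
translate([485, 427, 1986]) cube([950, 82, 43]);


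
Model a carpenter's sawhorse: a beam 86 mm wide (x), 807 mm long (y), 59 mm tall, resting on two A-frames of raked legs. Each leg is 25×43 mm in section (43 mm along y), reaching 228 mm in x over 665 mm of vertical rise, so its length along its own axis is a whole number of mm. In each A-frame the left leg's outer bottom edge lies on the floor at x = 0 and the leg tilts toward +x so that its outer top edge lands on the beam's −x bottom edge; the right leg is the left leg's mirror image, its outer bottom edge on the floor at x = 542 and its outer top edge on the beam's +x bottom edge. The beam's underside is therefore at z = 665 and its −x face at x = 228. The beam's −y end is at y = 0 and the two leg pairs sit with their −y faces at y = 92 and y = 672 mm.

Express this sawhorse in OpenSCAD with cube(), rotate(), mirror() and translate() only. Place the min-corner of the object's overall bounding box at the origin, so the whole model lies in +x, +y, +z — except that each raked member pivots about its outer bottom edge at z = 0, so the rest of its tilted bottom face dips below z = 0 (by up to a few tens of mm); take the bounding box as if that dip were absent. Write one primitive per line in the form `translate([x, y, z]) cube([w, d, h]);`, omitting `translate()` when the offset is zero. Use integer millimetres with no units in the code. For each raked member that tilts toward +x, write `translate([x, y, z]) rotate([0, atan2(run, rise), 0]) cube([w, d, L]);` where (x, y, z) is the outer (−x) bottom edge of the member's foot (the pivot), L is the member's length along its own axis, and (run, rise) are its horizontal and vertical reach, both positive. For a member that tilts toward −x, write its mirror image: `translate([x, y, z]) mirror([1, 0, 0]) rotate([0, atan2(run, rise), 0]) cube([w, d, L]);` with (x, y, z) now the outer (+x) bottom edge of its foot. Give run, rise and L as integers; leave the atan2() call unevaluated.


translate([228, 0, 665]) cube([86, 807, 59]);
translate([0, 92, 0]) rotate([0, atan2(228, 665), 0]) cube([25, 43, 703]);
translate([542, 92, 0]) mirror([1, 0, 0]) rotate([0, atan2(228, 665), 0]) cube([25, 43, 703]);
translate([0, 672, 0]) rotate([0, atan2(228, 665), 0]) cube([25, 43, 703]);
translate([542, 672, 0]) mirror([1, 0, 0]) rotate([0, atan2(228, 665), 0]) cube([25, 43, 703]);


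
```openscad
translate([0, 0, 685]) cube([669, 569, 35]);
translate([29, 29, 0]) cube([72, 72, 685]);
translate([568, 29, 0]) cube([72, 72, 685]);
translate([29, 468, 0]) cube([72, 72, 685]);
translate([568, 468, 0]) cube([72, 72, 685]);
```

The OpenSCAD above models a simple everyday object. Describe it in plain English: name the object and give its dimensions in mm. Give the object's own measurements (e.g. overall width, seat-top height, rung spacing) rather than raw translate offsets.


A table: top 669 mm (x) × 569 mm (y), 35 mm thick, upper face at z = 720 mm, on four 72×72 mm square legs, each inset 29 mm from the nearest pair of top edges from z = 0 to the bottom of the top.


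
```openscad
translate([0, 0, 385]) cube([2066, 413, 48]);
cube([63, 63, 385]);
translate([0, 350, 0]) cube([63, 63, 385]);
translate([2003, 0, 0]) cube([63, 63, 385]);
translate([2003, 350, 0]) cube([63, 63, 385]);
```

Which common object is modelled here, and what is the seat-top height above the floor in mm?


A bench. The seat-top height is 433 mm.

A long slab on four corner posts — a bench. The slab sits at z = 385 with thickness 48, so the top is 385 + 48 = 433 mm.


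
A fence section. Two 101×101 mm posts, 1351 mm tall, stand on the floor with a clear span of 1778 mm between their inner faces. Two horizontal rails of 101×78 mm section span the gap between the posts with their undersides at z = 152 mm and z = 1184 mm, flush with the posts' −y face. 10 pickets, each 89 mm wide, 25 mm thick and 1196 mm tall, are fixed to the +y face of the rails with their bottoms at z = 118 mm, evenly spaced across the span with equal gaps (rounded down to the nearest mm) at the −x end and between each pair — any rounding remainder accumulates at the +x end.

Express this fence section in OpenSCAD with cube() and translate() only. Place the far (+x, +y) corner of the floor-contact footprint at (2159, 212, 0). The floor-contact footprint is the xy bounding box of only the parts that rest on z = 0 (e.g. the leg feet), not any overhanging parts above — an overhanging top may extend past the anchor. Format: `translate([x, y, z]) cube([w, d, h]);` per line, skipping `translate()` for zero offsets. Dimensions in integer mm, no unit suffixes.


translate([179, 111, 0]) cube([101, 101, 1351]);
translate([2058, 111, 0]) cube([101, 101, 1351]);
translate([280, 111, 152]) cube([1778, 101, 78]);
translate([280, 111, 1184]) cube([1778, 101, 78]);
translate([360, 212, 118]) cube([89, 25, 1196]);
translate([529, 212, 118]) cube([89, 25, 1196]);
translate([698, 212, 118]) cube([89, 25, 1196]);
translate([867, 212, 118]) cube([89, 25, 1196]);
translate([1036, 212, 118]) cube([89, 25, 1196]);
translate([1205, 212, 118]) cube([89, 25, 1196]);
translate([1374, 212, 118]) cube([89, 25, 1196]);
translate([1543, 212, 118]) cube([89, 25, 1196]);
translate([1712, 212, 118]) cube([89, 25, 1196]);
translate([1881, 212, 118]) cube([89, 25, 1196]);


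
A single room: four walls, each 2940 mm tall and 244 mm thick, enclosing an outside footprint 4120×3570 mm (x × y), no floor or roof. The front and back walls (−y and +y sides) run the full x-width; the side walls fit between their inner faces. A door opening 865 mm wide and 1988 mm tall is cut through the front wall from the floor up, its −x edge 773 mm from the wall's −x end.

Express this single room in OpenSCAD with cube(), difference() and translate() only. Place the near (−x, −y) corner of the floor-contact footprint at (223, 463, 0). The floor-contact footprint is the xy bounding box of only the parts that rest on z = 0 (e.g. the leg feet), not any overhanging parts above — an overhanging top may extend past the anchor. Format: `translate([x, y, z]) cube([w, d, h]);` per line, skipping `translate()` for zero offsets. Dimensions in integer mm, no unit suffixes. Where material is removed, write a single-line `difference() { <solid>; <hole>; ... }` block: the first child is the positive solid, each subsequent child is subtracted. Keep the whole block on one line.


difference() { translate([223, 463, 0]) cube([4120, 244, 2940]); translate([996, 463, 0]) cube([865, 244, 1988]); }
translate([223, 3789, 0]) cube([4120, 244, 2940]);
translate([223, 707, 0]) cube([244, 3082, 2940]);
translate([4099, 707, 0]) cube([244, 3082, 2940]);


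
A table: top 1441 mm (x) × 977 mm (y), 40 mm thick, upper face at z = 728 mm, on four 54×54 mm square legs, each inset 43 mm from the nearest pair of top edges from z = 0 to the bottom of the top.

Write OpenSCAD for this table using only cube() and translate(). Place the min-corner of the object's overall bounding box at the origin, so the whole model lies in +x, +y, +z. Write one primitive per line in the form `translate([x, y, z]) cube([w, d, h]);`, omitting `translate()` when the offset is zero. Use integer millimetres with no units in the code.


translate([0, 0, 688]) cube([1441, 977, 40]);
translate([43, 43, 0]) cube([54, 54, 688]);
translate([1344, 43, 0]) cube([54, 54, 688]);
translate([43, 880, 0]) cube([54, 54, 688]);
translate([1344, 880, 0]) cube([54, 54, 688]);


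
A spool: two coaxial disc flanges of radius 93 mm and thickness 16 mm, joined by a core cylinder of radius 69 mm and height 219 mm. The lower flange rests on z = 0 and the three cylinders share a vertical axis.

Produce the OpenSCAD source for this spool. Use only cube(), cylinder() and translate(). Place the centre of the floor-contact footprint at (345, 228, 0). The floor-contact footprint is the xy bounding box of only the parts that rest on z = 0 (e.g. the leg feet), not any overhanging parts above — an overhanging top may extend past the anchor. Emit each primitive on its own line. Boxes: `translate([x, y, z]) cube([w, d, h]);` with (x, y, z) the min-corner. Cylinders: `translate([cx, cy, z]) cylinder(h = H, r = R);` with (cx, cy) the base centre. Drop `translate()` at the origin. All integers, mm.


translate([345, 228, 0]) cylinder(h = 16, r = 93);
translate([345, 228, 16]) cylinder(h = 219, r = 69);
translate([345, 228, 235]) cylinder(h = 16, r = 93);


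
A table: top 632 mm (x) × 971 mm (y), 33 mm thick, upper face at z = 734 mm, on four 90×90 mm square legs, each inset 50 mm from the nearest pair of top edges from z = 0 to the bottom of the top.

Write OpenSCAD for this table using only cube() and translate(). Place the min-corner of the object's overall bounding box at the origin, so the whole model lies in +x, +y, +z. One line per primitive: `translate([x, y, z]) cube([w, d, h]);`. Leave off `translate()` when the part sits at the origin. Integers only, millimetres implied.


// leg_h = 734 - 33 = 701
translate([0, 0, 701]) cube([632, 971, 33]);
translate([50, 50, 0]) cube([90, 90, 701]);
translate([492, 50, 0]) cube([90, 90, 701]);
translate([50, 831, 0]) cube([90, 90, 701]);
translate([492, 831, 0]) cube([90, 90, 701]);


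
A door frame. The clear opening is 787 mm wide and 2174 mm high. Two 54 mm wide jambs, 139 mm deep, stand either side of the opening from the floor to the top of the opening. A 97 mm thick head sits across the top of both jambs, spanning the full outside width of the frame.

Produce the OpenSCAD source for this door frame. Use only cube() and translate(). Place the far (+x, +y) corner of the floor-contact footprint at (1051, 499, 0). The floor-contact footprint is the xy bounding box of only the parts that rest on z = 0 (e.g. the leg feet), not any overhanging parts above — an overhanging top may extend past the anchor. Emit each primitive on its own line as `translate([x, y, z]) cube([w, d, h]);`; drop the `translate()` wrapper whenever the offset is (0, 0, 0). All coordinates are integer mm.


translate([156, 360, 0]) cube([54, 139, 2174]);
translate([997, 360, 0]) cube([54, 139, 2174]);
translate([156, 360, 2174]) cube([895, 139, 97]);


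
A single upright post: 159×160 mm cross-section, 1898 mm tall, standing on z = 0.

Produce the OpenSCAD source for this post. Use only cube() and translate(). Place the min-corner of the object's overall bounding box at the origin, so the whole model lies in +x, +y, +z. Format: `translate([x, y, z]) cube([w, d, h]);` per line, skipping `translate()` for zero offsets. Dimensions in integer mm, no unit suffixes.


cube([159, 160, 1898]);


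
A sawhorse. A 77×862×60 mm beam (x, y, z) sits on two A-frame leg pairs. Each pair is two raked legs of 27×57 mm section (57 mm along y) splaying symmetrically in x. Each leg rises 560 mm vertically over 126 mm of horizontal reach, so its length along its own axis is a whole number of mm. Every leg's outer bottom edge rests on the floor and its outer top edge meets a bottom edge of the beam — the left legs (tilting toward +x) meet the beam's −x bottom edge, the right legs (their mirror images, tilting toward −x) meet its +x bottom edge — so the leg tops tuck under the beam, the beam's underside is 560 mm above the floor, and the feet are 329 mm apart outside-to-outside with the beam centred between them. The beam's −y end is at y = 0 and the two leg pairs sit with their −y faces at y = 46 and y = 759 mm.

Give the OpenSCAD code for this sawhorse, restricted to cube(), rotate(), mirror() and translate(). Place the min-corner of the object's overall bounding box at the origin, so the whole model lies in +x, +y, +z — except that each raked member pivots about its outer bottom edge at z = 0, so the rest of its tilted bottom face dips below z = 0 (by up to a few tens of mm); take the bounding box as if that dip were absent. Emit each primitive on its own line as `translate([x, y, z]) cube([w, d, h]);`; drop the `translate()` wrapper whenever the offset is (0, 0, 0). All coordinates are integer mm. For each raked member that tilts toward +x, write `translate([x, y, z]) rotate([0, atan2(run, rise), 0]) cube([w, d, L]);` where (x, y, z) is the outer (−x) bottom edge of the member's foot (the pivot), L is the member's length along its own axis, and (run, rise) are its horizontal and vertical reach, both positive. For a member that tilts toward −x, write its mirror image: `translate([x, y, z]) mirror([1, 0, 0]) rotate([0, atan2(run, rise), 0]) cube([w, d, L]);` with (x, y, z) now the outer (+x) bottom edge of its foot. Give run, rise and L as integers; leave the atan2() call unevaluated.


translate([126, 0, 560]) cube([77, 862, 60]);
translate([0, 46, 0]) rotate([0, atan2(126, 560), 0]) cube([27, 57, 574]);
translate([329, 46, 0]) mirror([1, 0, 0]) rotate([0, atan2(126, 560), 0]) cube([27, 57, 574]);
translate([0, 759, 0]) rotate([0, atan2(126, 560), 0]) cube([27, 57, 574]);
translate([329, 759, 0]) mirror([1, 0, 0]) rotate([0, atan2(126, 560), 0]) cube([27, 57, 574]);


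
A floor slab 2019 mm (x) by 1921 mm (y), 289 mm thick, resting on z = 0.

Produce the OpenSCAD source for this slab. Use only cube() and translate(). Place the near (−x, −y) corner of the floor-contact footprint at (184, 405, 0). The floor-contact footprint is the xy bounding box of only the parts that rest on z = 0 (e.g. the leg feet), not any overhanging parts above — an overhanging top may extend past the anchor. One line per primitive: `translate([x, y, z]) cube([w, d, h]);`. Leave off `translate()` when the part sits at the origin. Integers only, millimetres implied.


translate([184, 405, 0]) cube([2019, 1921, 289]);


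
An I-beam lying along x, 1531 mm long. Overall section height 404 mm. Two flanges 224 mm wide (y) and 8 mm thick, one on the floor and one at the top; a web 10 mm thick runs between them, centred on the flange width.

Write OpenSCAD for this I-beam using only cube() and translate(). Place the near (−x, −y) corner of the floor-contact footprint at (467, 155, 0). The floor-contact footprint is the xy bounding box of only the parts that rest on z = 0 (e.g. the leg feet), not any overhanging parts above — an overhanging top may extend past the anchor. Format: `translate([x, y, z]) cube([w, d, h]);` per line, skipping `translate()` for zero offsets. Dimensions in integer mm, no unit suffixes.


translate([467, 155, 0]) cube([1531, 224, 8]);
translate([467, 262, 8]) cube([1531, 10, 388]);
translate([467, 155, 396]) cube([1531, 224, 8]);


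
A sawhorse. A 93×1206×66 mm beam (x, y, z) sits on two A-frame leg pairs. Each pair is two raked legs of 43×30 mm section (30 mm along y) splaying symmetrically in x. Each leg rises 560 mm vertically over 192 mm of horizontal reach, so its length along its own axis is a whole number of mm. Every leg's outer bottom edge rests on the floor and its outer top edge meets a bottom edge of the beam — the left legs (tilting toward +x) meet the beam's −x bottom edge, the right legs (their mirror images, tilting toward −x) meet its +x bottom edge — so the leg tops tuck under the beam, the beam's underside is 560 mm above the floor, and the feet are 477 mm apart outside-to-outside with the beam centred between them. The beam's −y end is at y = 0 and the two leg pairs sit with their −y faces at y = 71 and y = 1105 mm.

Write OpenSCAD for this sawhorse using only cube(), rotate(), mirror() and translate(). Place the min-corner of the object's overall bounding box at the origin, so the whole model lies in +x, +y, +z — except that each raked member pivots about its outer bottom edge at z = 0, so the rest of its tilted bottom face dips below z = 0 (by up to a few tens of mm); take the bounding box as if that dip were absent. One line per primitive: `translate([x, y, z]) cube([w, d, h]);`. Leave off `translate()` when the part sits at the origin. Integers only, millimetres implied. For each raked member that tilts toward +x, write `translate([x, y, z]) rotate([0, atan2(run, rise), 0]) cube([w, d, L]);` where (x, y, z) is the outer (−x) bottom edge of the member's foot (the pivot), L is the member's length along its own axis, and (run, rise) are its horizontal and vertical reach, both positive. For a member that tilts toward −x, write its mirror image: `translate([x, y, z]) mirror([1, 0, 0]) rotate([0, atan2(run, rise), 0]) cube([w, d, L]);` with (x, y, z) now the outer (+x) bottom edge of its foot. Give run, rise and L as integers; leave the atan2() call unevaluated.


translate([192, 0, 560]) cube([93, 1206, 66]);
translate([0, 71, 0]) rotate([0, atan2(192, 560), 0]) cube([43, 30, 592]);
translate([477, 71, 0]) mirror([1, 0, 0]) rotate([0, atan2(192, 560), 0]) cube([43, 30, 592]);
translate([0, 1105, 0]) rotate([0, atan2(192, 560), 0]) cube([43, 30, 592]);
translate([477, 1105, 0]) mirror([1, 0, 0]) rotate([0, atan2(192, 560), 0]) cube([43, 30, 592]);


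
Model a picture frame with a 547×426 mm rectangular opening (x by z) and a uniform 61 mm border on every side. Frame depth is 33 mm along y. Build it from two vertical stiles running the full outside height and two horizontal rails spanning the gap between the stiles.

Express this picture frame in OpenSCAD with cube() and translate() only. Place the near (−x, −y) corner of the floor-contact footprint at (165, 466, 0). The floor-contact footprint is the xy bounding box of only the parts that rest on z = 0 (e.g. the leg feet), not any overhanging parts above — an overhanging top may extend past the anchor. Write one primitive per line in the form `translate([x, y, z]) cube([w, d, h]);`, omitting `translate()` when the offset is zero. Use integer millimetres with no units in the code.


translate([165, 466, 0]) cube([61, 33, 548]);
translate([773, 466, 0]) cube([61, 33, 548]);
translate([226, 466, 0]) cube([547, 33, 61]);
translate([226, 466, 487]) cube([547, 33, 61]);


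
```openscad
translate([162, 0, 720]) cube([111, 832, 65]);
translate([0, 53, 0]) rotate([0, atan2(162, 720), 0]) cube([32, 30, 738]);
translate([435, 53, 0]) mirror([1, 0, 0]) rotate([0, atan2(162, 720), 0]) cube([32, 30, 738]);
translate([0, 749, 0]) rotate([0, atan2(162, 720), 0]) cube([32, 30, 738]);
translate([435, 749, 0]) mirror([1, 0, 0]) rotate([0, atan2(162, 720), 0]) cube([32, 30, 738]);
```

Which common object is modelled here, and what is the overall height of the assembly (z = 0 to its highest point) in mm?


A sawhorse. The overall height is 785 mm.

A beam across two mirrored pairs of raked legs — a sawhorse. The beam's underside is at z = 720 (matching the legs' vertical rise in atan2(162, 720)) and the beam is 65 mm tall, so its top is at 720 + 65 = 785 mm. The raked legs top out at the beam's underside, so that is the highest point.


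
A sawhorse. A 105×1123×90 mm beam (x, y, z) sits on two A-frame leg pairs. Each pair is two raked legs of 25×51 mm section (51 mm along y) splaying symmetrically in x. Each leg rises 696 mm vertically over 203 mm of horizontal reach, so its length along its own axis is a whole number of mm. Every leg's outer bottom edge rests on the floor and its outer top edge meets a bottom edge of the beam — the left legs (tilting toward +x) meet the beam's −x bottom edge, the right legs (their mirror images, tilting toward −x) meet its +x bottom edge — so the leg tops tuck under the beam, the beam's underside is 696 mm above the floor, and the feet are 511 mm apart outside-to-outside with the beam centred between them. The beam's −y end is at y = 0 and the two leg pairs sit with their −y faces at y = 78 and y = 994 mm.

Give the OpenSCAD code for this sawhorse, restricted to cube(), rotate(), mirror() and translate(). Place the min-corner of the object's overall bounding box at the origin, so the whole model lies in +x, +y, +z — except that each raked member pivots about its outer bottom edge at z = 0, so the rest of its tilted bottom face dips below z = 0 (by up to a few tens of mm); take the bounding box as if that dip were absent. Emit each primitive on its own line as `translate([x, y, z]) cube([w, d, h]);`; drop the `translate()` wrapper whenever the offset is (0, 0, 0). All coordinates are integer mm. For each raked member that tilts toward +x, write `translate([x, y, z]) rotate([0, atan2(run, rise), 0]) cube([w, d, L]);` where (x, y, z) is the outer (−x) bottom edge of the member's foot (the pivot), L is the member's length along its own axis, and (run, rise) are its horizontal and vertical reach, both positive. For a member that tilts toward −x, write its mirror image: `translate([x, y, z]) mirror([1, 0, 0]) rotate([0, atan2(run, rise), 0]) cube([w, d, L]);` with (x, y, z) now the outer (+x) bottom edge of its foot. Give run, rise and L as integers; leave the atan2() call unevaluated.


// leg length = √(203² + 696²) = 725
// right-leg outer foot x = 2·203 + 105 = 511
// beam min-corner = (203, 0, 696)
translate([203, 0, 696]) cube([105, 1123, 90]);
translate([0, 78, 0]) rotate([0, atan2(203, 696), 0]) cube([25, 51, 725]);
translate([511, 78, 0]) mirror([1, 0, 0]) rotate([0, atan2(203, 696), 0]) cube([25, 51, 725]);
translate([0, 994, 0]) rotate([0, atan2(203, 696), 0]) cube([25, 51, 725]);
translate([511, 994, 0]) mirror([1, 0, 0]) rotate([0, atan2(203, 696), 0]) cube([25, 51, 725]);


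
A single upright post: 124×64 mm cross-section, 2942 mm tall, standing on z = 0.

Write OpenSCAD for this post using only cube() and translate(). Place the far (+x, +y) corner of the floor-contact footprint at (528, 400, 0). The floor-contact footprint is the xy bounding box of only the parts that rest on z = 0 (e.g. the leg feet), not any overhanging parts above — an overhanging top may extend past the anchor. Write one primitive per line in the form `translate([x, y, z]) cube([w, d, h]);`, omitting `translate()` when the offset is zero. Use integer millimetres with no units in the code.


translate([404, 336, 0]) cube([124, 64, 2942]);


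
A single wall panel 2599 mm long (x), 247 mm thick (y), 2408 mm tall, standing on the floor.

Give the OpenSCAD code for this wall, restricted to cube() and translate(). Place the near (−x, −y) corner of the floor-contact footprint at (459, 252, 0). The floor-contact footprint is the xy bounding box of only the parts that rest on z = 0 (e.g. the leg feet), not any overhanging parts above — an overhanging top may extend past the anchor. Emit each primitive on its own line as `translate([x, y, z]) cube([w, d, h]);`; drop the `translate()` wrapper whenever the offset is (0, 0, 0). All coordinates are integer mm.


translate([459, 252, 0]) cube([2599, 247, 2408]);


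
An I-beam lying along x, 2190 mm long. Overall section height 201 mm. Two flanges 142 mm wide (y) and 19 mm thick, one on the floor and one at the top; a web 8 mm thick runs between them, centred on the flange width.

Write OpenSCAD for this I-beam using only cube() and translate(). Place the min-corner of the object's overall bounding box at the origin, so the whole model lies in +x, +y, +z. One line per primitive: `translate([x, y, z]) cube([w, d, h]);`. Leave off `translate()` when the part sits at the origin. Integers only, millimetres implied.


cube([2190, 142, 19]);
translate([0, 67, 19]) cube([2190, 8, 163]);
translate([0, 0, 182]) cube([2190, 142, 19]);


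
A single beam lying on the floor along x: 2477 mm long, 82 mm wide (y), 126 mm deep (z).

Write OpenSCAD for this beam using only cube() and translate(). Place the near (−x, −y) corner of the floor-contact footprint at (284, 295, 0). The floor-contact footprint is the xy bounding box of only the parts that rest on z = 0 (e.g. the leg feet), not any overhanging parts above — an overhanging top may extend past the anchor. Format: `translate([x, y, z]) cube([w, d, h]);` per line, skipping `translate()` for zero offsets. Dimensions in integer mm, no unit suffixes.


translate([284, 295, 0]) cube([2477, 82, 126]);


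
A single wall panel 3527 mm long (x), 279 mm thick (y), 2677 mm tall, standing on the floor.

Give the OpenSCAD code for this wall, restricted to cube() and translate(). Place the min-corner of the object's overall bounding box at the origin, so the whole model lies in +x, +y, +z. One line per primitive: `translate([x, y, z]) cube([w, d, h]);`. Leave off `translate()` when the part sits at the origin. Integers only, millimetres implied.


cube([3527, 279, 2677]);


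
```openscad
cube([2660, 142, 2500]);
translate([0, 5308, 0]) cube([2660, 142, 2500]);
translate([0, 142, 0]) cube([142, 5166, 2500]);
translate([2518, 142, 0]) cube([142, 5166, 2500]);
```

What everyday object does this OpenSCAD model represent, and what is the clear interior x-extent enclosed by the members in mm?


A house (or room) frame. The interior width is 2376 mm.

Four 2500 mm walls enclosing a rectangle with no floor or roof — a room or house frame. Outside width is 2660 mm and wall thickness is 142 mm, so the interior width is 2660 − 2 × 142 = 2376 mm.


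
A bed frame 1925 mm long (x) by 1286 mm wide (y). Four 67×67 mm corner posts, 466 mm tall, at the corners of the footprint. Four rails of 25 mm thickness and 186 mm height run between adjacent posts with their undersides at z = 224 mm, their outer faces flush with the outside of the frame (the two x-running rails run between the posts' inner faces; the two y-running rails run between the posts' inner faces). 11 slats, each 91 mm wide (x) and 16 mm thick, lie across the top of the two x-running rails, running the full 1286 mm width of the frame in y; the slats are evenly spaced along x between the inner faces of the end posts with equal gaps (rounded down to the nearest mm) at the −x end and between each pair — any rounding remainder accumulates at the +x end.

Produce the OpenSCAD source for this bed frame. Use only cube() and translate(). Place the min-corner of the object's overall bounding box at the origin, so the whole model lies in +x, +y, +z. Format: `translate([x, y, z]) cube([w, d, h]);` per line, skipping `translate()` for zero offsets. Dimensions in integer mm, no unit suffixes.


// slat z = rail_z + rail_h = 224 + 186 = 410
// slat gap = ⌊(1791 − 11·91) / 12⌋ = 65
cube([67, 67, 466]);
translate([0, 1219, 0]) cube([67, 67, 466]);
translate([1858, 0, 0]) cube([67, 67, 466]);
translate([1858, 1219, 0]) cube([67, 67, 466]);
translate([67, 0, 224]) cube([1791, 25, 186]);
translate([67, 1261, 224]) cube([1791, 25, 186]);
translate([0, 67, 224]) cube([25, 1152, 186]);
translate([1900, 67, 224]) cube([25, 1152, 186]);
translate([132, 0, 410]) cube([91, 1286, 16]);
translate([288, 0, 410]) cube([91, 1286, 16]);
translate([444, 0, 410]) cube([91, 1286, 16]);
translate([600, 0, 410]) cube([91, 1286, 16]);
translate([756, 0, 410]) cube([91, 1286, 16]);
translate([912, 0, 410]) cube([91, 1286, 16]);
translate([1068, 0, 410]) cube([91, 1286, 16]);
translate([1224, 0, 410]) cube([91, 1286, 16]);
translate([1380, 0, 410]) cube([91, 1286, 16]);
translate([1536, 0, 410]) cube([91, 1286, 16]);
translate([1692, 0, 410]) cube([91, 1286, 16]);
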